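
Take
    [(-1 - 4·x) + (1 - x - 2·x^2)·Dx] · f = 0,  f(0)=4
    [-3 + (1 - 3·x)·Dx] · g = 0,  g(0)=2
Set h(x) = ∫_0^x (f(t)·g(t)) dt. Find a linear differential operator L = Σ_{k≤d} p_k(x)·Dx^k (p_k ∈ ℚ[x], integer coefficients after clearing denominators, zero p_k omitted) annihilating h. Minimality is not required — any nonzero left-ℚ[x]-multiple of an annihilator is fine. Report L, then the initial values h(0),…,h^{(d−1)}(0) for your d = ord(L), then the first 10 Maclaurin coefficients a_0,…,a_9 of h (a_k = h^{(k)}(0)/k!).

f: a_k = 4, 4, 12, 20, 44, 84, 172, 340, 684, 1364, …
g: a_k = 2, 6, 18, 54, 162, 486, 1458, 4374, 13122, 39366, …
f·g: L₀ = L_f ⊗_s L_g, ord ≤ 1·1.
h=∫₀ˣh₀: take L = L₀·Dx.
L = (-4 + 2·x + 18·x^2)·Dx + (1 - 4·x + x^2 + 6·x^3)·Dx^2  (order 2).
h: a_k = 0, 8, 16, 40, 100, 1288/5, 672, 12440/7, 4750, 38456/3, …
ICs: h(0) = 0, h′(0) = 8.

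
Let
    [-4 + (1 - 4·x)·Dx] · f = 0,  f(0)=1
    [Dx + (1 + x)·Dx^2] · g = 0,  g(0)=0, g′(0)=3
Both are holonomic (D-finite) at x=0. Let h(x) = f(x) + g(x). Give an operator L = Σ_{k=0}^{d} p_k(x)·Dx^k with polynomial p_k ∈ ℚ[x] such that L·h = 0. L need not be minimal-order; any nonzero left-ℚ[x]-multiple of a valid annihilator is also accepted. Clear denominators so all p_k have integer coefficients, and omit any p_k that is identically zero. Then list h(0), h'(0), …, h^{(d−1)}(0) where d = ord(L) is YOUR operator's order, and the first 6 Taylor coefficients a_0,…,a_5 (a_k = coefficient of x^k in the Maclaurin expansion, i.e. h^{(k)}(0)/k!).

f: a_k = 1, 4, 16, 64, 256, 1024, …
g: a_k = 0, 3, -3/2, 1, -3/4, 3/5, …
L₀ := lclm(L_f,L_g); ord L₀ ≤ 1+2.
L = (112 + 32·x)·Dx + (94 + 208·x + 64·x^2)·Dx^2 + (-9 + 23·x + 48·x^2 + 16·x^3)·Dx^3  (order 3).
h: a_k = 1, 7, 29/2, 65, 1021/4, 5123/5, …
ICs: h(0) = 1, h′(0) = 7, h′′(0) = 29.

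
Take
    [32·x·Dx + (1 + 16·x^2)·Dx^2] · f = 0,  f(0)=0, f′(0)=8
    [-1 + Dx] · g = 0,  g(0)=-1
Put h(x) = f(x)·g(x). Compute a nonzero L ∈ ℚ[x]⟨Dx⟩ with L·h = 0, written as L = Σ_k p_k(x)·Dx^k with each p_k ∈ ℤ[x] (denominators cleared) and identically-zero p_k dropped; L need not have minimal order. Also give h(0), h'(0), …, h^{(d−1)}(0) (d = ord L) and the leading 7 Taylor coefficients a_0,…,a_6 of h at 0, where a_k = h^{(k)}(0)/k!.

L = (1 - 32·x + 16·x^2) + (-2 + 32·x - 32·x^2)·Dx + (1 + 16·x^2)·Dx^2  (order 2).
h: a_k = 0, -8, -8, 116/3, 124/3, -1943/5, -3623/9, …
ICs: h(0) = 0, h′(0) = -8.

f: a_k = 0, 8, 0, -128/3, 0, 2048/5, 0, …
g: a_k = -1, -1, -1/2, -1/6, -1/24, -1/120, -1/720, …
Sym-product of L_f,L_g gives L₀ (≤ ord 2).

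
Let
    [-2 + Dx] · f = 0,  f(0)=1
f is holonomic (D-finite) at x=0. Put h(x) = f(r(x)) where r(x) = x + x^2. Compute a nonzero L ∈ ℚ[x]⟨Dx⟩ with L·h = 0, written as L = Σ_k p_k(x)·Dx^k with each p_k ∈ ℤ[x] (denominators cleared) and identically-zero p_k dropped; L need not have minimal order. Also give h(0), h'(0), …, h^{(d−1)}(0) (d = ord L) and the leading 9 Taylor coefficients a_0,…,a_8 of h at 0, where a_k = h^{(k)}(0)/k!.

L = (-2 - 4·x) + Dx  (order 1).
h: a_k = 1, 2, 4, 16/3, 20/3, 104/15, 304/45, 1856/315, 1528/315, …
ICs: h(0) = 1.

f: a_k = 1, 2, 2, 4/3, 2/3, 4/15, 4/45, 8/315, 2/315, …
h₀=f(r): pull back L_f along r ⇒ L₀.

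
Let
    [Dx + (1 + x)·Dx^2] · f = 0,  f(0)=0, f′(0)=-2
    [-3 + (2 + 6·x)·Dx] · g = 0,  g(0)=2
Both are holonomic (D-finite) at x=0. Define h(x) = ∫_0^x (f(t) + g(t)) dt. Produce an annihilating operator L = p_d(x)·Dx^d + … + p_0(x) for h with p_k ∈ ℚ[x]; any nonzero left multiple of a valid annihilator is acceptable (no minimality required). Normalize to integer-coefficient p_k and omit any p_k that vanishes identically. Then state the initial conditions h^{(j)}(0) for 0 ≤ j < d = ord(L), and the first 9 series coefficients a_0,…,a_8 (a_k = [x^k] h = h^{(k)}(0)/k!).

f: a_k = 0, -2, 1, -2/3, 1/2, -2/5, 1/3, -2/7, 1/4, …
g: a_k = 2, 3, -9/4, 27/8, -405/64, 1701/128, -15309/512, 72171/1024, -2814669/16384, …
f+g: L₀ = lclm(L_f,L_g), ord ≤ 2+1.
Integrate: L := L₀·Dx.
L = (-15 + 9·x)·Dx^2 + (-19 - 6·x + 45·x^2)·Dx^3 + (-2 - 2·x + 18·x^2 + 18·x^3)·Dx^4  (order 4).
h: a_k = 0, 2, 1/2, -5/12, 65/96, -373/320, 8249/3840, -45415/10752, 503149/57344, …
ICs: h(0) = 0, h′(0) = 2, h′′(0) = 1, h′′′(0) = -5/2.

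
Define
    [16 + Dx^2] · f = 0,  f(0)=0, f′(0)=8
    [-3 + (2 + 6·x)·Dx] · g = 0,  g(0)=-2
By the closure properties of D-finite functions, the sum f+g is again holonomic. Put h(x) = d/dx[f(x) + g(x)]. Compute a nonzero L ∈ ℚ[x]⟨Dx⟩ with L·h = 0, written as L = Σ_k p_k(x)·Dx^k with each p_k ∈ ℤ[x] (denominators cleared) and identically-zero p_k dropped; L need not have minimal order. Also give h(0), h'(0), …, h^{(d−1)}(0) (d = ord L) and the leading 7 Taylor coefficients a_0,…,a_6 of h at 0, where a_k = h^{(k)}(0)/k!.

L = (-9552 - 18432·x - 27648·x^2) + (-2912 - 21024·x - 55296·x^2 - 55296·x^3)·Dx + (-597 - 1152·x - 1728·x^2)·Dx^2 + (-182 - 1314·x - 3456·x^2 - 3456·x^3)·Dx^3  (order 3).
h: a_k = 5, 9/2, -593/8, 405/16, 7253/384, 45927/256, -24831017/46080, …
ICs: h(0) = 5, h′(0) = 9/2, h′′(0) = -593/4.

f: a_k = 0, 8, 0, -64/3, 0, 256/15, 0, …
g: a_k = -2, -3, 9/4, -27/8, 405/64, -1701/128, 15309/512, …
Weyl lclm of L_f,L_g ⇒ L₀ (ord ≤ 3).
Differentiate: ansatz ord ≤ ord L₀ ⇒ L.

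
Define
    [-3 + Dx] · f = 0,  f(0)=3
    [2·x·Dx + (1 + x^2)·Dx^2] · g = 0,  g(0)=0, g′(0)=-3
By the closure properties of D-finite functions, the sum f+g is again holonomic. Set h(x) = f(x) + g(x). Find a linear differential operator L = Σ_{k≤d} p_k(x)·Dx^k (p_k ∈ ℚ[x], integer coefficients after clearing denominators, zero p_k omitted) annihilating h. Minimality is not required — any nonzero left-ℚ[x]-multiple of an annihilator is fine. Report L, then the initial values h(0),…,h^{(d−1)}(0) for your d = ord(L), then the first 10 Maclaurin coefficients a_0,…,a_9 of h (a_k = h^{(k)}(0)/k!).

L = (6 - 18·x - 18·x^2 - 18·x^3)·Dx + (-11 - 12·x^2 - 9·x^4)·Dx^2 + (3 + 2·x + 6·x^2 + 2·x^3 + 3·x^4)·Dx^3  (order 3).
h: a_k = 3, 6, 27/2, 29/2, 81/8, 219/40, 243/80, 969/560, 2187/4480, -2293/13440, …
ICs: h(0) = 3, h′(0) = 6, h′′(0) = 27.

f: a_k = 3, 9, 27/2, 27/2, 81/8, 243/40, 243/80, 729/560, 2187/4480, 729/4480, …
g: a_k = 0, -3, 0, 1, 0, -3/5, 0, 3/7, 0, -1/3, …
L₀ := lclm(L_f,L_g); ord L₀ ≤ 1+2.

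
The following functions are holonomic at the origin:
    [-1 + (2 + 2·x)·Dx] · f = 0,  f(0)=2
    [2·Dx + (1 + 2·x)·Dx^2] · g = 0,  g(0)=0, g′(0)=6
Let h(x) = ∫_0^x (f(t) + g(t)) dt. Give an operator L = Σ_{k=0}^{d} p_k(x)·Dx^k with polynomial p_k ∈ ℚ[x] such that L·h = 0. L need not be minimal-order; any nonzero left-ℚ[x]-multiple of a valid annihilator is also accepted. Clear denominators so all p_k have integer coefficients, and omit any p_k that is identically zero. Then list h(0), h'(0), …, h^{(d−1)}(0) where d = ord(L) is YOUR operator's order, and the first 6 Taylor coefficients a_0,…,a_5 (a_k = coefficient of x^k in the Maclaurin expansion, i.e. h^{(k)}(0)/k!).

f: a_k = 2, 1, -1/4, 1/8, -5/64, 7/128, …
g: a_k = 0, 6, -6, 8, -12, 96/5, …
h₀=f+g: left-lcm gives L₀, ord ≤ 3.
h=∫₀ˣh₀: take L = L₀·Dx.
L = (10 + 4·x)·Dx^2 + (29 + 52·x + 20·x^2)·Dx^3 + (6 + 22·x + 24·x^2 + 8·x^3)·Dx^4  (order 4).
h: a_k = 0, 2, 7/2, -25/12, 65/32, -773/320, …
ICs: h(0) = 0, h′(0) = 2, h′′(0) = 7, h′′′(0) = -25/2.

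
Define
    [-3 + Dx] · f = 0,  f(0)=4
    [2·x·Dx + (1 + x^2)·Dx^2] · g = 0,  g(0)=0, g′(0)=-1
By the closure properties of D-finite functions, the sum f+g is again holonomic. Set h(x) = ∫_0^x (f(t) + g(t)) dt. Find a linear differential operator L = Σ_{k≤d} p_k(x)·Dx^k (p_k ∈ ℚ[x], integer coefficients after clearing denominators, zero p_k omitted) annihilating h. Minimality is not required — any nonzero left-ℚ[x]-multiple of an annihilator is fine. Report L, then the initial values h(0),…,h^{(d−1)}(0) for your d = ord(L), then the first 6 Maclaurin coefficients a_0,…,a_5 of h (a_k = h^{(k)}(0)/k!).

f: a_k = 4, 12, 18, 18, 27/2, 81/10, …
g: a_k = 0, -1, 0, 1/3, 0, -1/5, …
Sum ⇒ L₀ = lclm(L_f,L_g) in ℚ(x)⟨Dx⟩.
Integrate: L := L₀·Dx.
L = (6 - 18·x - 18·x^2 - 18·x^3)·Dx^2 + (-11 - 12·x^2 - 9·x^4)·Dx^3 + (3 + 2·x + 6·x^2 + 2·x^3 + 3·x^4)·Dx^4  (order 4).
h: a_k = 0, 4, 11/2, 6, 55/12, 27/10, …
ICs: h(0) = 0, h′(0) = 4, h′′(0) = 11, h′′′(0) = 36.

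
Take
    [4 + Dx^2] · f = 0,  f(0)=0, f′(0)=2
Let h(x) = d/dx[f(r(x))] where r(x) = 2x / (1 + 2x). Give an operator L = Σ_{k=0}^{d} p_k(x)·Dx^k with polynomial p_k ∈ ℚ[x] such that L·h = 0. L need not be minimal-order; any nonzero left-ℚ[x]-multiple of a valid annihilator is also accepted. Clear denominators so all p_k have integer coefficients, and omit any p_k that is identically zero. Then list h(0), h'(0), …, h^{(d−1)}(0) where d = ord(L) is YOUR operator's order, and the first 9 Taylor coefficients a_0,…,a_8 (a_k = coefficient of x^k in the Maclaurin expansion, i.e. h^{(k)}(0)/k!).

L = (40 + 96·x + 96·x^2) + (12 + 72·x + 144·x^2 + 96·x^3)·Dx + (1 + 8·x + 24·x^2 + 32·x^3 + 16·x^4)·Dx^2  (order 2).
h: a_k = 4, -16, 16, 128, -2752/3, 3840, -565504/45, 1552384/45, -25222144/315, …
ICs: h(0) = 4, h′(0) = -16.

f: a_k = 0, 2, 0, -4/3, 0, 4/15, 0, -8/315, 0, …
Substitute x→r, Dx→(1/r')Dx; clear ⇒ L₀.
Derive L from L₀ (diff closure).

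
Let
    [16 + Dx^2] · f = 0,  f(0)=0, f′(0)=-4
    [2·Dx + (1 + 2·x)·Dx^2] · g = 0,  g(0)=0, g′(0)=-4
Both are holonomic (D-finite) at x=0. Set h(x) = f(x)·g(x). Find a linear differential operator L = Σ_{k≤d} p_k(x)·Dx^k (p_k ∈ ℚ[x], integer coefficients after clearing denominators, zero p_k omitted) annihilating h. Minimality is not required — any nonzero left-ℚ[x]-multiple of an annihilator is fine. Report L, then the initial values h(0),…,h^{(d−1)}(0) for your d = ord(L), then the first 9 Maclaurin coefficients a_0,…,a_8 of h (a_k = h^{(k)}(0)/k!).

L = (2688 + 27648·x + 93184·x^2 + 131072·x^3 + 65536·x^4) + (896 + 5888·x + 12288·x^2 + 8192·x^3)·Dx + (408 + 3712·x + 11904·x^2 + 16384·x^3 + 8192·x^4)·Dx^2 + (56 + 368·x + 768·x^2 + 512·x^3)·Dx^3 + (15 + 124·x + 380·x^2 + 512·x^3 + 256·x^4)·Dx^4  (order 4).
h: a_k = 0, 0, 16, -16, -64/3, 32/3, 256/9, -512/15, 13312/315, …
ICs: h(0) = 0, h′(0) = 0, h′′(0) = 32, h′′′(0) = -96.

f: a_k = 0, -4, 0, 32/3, 0, -128/15, 0, 1024/315, 0, …
g: a_k = 0, -4, 4, -16/3, 8, -64/5, 64/3, -256/7, 64, …
f·g: L₀ = L_f ⊗_s L_g, ord ≤ 2·2.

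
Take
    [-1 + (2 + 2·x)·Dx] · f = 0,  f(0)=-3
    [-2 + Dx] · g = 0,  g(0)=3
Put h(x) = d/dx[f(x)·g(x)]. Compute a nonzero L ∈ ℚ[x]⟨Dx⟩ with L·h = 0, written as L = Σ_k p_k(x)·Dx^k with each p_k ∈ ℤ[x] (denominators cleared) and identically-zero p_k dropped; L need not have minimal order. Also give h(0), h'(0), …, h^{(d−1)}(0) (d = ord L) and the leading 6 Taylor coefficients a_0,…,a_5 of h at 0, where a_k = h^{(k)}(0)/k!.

f: a_k = -3, -3/2, 3/8, -3/16, 15/128, -21/256, …
g: a_k = 3, 6, 6, 4, 2, 4/5, …
Sym-product of L_f,L_g gives L₀ (≤ ord 1).
Differentiate: ansatz ord ≤ ord L₀ ⇒ L.
L = (23 + 40·x + 16·x^2) + (-10 - 18·x - 8·x^2)·Dx  (order 1).
h: a_k = -45/2, -207/4, -927/16, -1347/32, -5847/256, -4929/512, …
ICs: h(0) = -45/2.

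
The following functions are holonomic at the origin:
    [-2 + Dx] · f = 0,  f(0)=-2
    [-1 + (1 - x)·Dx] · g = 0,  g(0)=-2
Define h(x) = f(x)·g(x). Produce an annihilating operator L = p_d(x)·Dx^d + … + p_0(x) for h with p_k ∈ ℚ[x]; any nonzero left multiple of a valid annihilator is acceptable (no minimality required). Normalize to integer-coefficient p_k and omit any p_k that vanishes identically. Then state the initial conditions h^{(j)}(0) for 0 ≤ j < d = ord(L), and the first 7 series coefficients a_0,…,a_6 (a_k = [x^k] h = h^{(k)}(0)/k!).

L = (3 - 2·x) + (-1 + x)·Dx  (order 1).
h: a_k = 4, 12, 20, 76/3, 28, 436/15, 1324/45, …
ICs: h(0) = 4.

f: a_k = -2, -4, -4, -8/3, -4/3, -8/15, -8/45, …
g: a_k = -2, -2, -2, -2, -2, -2, -2, …
Sym-product of L_f,L_g gives L₀ (≤ ord 1).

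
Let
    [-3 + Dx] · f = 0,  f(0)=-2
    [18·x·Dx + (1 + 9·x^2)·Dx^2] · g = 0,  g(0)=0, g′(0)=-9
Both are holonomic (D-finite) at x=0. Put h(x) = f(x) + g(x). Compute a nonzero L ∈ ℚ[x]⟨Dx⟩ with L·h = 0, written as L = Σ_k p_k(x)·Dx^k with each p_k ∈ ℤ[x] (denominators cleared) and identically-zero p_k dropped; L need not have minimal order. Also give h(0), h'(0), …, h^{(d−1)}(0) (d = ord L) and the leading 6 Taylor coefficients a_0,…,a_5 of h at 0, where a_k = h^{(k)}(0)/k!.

f: a_k = -2, -6, -9, -9, -27/4, -81/20, …
g: a_k = 0, -9, 0, 27, 0, -729/5, …
h₀=f+g: left-lcm gives L₀, ord ≤ 3.
L = (18 - 108·x - 162·x^2)·Dx + (-9 + 27·x + 27·x^2 - 81·x^3)·Dx^2 + (1 + 3·x + 9·x^2 + 27·x^3)·Dx^3  (order 3).
h: a_k = -2, -15, -9, 18, -27/4, -2997/20, …
ICs: h(0) = -2, h′(0) = -15, h′′(0) = -18.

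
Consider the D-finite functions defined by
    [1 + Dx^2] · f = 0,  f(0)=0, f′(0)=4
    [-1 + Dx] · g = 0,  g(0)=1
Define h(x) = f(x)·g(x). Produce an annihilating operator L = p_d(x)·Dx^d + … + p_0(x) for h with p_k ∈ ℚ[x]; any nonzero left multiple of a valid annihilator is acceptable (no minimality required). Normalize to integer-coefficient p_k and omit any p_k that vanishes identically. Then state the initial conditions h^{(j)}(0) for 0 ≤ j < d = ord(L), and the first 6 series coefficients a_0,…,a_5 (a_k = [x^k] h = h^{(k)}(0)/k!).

L = 2 - 2·Dx + Dx^2  (order 2).
h: a_k = 0, 4, 4, 4/3, 0, -2/15, …
ICs: h(0) = 0, h′(0) = 4.

f: a_k = 0, 4, 0, -2/3, 0, 1/30, …
g: a_k = 1, 1, 1/2, 1/6, 1/24, 1/120, …
h₀=f·g: eliminate ⇒ L₀, order ≤ 2·1.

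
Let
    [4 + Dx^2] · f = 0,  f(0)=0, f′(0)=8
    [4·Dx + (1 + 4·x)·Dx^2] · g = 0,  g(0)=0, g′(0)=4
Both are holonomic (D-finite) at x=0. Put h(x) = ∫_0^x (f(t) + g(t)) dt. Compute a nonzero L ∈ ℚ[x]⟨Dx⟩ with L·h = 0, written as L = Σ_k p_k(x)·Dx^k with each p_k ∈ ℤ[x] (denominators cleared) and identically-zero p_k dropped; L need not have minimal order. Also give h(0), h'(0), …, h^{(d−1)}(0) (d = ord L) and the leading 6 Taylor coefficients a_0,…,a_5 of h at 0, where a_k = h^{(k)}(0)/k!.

L = (400 + 128·x + 256·x^2)·Dx^2 + (36 + 176·x + 192·x^2 + 256·x^3)·Dx^3 + (100 + 32·x + 64·x^2)·Dx^4 + (9 + 44·x + 48·x^2 + 64·x^3)·Dx^5  (order 5).
h: a_k = 0, 0, 6, -8/3, 4, -64/5, …
ICs: h(0) = 0, h′(0) = 0, h′′(0) = 12, h′′′(0) = -16, h′′′′(0) = 96.

f: a_k = 0, 8, 0, -16/3, 0, 16/15, …
g: a_k = 0, 4, -8, 64/3, -64, 1024/5, …
f+g: L₀ = lclm(L_f,L_g), ord ≤ 2+2.
Integrate: L := L₀·Dx.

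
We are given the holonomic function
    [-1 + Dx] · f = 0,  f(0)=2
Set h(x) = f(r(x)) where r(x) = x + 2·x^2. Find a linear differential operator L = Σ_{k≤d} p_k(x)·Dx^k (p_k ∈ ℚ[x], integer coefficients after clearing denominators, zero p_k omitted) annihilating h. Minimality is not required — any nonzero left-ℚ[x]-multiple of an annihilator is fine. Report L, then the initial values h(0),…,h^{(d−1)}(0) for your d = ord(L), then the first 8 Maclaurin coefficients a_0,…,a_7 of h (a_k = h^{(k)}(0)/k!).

L = (-1 - 4·x) + Dx  (order 1).
h: a_k = 2, 2, 5, 13/3, 73/12, 281/60, 1741/360, 1697/504, …
ICs: h(0) = 2.

f: a_k = 2, 2, 1, 1/3, 1/12, 1/60, 1/360, 1/2520, …
h₀=f(r): pull back L_f along r ⇒ L₀.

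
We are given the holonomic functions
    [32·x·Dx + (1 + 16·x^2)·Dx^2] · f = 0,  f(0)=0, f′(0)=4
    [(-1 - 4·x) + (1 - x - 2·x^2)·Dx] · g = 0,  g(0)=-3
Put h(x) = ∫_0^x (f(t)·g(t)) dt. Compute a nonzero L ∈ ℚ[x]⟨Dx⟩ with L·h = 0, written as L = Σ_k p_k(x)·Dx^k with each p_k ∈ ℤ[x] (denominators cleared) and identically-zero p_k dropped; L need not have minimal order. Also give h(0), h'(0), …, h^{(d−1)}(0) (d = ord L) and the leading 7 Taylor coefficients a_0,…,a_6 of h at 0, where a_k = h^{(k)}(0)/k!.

f: a_k = 0, 4, 0, -64/3, 0, 1024/5, 0, …
g: a_k = -3, -3, -9, -15, -33, -63, -129, …
f·g: L₀ = L_f ⊗_s L_g, ord ≤ 2·1.
Integrate: L := L₀·Dx.
L = (4 + 32·x + 192·x^2)·Dx + (2 - 24·x + 64·x^2 + 192·x^3)·Dx^2 + (-1 + x - 14·x^2 + 16·x^3 + 32·x^4)·Dx^3  (order 3).
h: a_k = 0, 0, -6, -4, 7, 4/5, -462/5, …
ICs: h(0) = 0, h′(0) = 0, h′′(0) = -12.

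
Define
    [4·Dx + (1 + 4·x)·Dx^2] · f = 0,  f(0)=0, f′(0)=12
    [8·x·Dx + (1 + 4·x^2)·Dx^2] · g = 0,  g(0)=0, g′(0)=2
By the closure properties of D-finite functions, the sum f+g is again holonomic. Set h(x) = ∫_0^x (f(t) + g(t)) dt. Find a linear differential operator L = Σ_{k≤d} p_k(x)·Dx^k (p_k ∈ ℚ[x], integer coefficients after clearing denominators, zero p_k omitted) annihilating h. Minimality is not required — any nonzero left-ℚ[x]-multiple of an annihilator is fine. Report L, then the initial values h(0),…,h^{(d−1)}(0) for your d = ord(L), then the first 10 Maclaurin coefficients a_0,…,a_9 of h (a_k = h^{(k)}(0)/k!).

f: a_k = 0, 12, -24, 64, -192, 3072/5, -2048, 49152/7, -24576, 262144/3, …
g: a_k = 0, 2, 0, -8/3, 0, 32/5, 0, -128/7, 0, 512/9, …
f+g: L₀ = lclm(L_f,L_g), ord ≤ 2+2.
Integrate: L := L₀·Dx.
L = (-8 - 96·x + 96·x^2 + 128·x^3)·Dx^2 + (-10 - 16·x - 72·x^2 + 192·x^3 + 256·x^4)·Dx^3 + (-1 - 2·x + 8·x^2 + 8·x^3 + 48·x^4 + 64·x^5)·Dx^4  (order 4).
h: a_k = 0, 0, 7, -8, 46/3, -192/5, 1552/15, -2048/7, 6128/7, -8192/3, …
ICs: h(0) = 0, h′(0) = 0, h′′(0) = 14, h′′′(0) = -48.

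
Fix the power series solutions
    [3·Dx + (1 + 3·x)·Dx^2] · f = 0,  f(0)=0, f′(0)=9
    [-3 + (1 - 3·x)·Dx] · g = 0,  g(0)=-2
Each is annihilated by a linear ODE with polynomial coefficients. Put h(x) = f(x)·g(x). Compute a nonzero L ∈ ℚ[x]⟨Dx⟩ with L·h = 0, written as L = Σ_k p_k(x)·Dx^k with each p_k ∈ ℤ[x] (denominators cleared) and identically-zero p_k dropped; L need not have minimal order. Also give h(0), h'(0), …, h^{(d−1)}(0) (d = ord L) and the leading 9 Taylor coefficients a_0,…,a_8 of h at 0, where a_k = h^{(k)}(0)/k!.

L = 9 + (3 + 27·x)·Dx + (-1 + 9·x^2)·Dx^2  (order 2).
h: a_k = 0, -18, -27, -135, -567/2, -11421/10, -26973/10, -697653/70, -3497013/140, …
ICs: h(0) = 0, h′(0) = -18.

f: a_k = 0, 9, -27/2, 27, -243/4, 729/5, -729/2, 6561/7, -19683/8, …
g: a_k = -2, -6, -18, -54, -162, -486, -1458, -4374, -13122, …
h₀=f·g: eliminate ⇒ L₀, order ≤ 2·1.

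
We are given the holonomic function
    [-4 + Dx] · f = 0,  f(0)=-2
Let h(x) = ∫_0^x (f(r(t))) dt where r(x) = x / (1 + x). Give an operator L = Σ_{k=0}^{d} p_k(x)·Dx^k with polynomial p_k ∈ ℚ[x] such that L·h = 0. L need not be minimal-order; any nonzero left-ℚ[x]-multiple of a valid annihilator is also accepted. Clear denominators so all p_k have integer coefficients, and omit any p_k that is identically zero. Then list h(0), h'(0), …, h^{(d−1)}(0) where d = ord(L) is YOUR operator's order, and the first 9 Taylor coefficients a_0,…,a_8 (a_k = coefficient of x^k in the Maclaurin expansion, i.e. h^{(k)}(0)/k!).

L = -4·Dx + (1 + 2·x + x^2)·Dx^2  (order 2).
h: a_k = 0, -2, -4, -8/3, 2/3, 8/15, -28/45, 88/315, 17/315, …
ICs: h(0) = 0, h′(0) = -2.

f: a_k = -2, -8, -16, -64/3, -64/3, -256/15, -512/45, -2048/315, -1024/315, …
L₀ from L_f via x↦r, Dx↦r'^{-1}Dx.
∫: right-multiply L₀ by Dx.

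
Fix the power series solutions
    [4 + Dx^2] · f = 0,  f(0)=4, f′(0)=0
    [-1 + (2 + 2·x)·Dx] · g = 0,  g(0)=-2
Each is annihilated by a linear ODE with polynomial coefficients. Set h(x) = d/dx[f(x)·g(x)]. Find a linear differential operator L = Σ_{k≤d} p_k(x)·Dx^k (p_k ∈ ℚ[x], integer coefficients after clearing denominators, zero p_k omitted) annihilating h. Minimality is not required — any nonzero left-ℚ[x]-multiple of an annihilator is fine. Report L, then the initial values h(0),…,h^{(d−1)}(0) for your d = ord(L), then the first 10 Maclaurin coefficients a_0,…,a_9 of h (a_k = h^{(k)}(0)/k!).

L = (413 + 1344·x + 1696·x^2 + 1024·x^3 + 256·x^4) + (-52 - 180·x - 192·x^2 - 64·x^3)·Dx + (76 + 280·x + 396·x^2 + 256·x^3 + 64·x^4)·Dx^2  (order 2).
h: a_k = -4, 34, 45/2, -337/12, -905/96, 5281/960, 26677/11520, -199649/161280, 112887/286720, -20939279/46448640, …
ICs: h(0) = -4, h′(0) = 34.

f: a_k = 4, 0, -8, 0, 8/3, 0, -16/45, 0, 8/315, 0, …
g: a_k = -2, -1, 1/4, -1/8, 5/64, -7/128, 21/512, -33/1024, 429/16384, -715/32768, …
Sym-product of L_f,L_g gives L₀ (≤ ord 2).
h₀' ⇒ L via d/dx closure of L₀.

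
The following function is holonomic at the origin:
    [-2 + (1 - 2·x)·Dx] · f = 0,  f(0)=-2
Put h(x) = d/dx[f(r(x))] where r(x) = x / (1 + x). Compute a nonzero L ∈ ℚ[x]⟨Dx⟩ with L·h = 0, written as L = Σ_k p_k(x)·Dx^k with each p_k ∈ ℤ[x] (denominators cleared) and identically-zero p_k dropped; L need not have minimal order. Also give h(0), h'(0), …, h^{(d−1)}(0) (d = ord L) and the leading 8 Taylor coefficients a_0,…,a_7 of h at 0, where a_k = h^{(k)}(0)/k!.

f: a_k = -2, -4, -8, -16, -32, -64, -128, -256, …
Change of var in L_f (x↦r) gives L₀.
Derive L from L₀ (diff closure).
L = 2 + (-1 + x)·Dx  (order 1).
h: a_k = -4, -8, -12, -16, -20, -24, -28, -32, …
ICs: h(0) = -4.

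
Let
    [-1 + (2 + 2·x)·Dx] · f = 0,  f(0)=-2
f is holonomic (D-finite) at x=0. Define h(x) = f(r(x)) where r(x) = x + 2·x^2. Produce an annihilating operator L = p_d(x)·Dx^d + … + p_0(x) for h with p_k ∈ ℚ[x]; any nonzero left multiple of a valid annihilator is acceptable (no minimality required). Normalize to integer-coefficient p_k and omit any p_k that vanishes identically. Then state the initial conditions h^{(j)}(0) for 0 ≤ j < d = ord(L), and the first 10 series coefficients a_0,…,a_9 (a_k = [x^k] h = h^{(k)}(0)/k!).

f: a_k = -2, -1, 1/4, -1/8, 5/64, -7/128, 21/512, -33/1024, 429/16384, -715/32768, …
h₀=f(r): pull back L_f along r ⇒ L₀.
L = (-1 - 4·x) + (2 + 2·x + 4·x^2)·Dx  (order 1).
h: a_k = -2, -1, -7/4, 7/8, 21/64, -119/128, 189/512, 791/1024, -17843/16384, -4011/32768, …
ICs: h(0) = -2.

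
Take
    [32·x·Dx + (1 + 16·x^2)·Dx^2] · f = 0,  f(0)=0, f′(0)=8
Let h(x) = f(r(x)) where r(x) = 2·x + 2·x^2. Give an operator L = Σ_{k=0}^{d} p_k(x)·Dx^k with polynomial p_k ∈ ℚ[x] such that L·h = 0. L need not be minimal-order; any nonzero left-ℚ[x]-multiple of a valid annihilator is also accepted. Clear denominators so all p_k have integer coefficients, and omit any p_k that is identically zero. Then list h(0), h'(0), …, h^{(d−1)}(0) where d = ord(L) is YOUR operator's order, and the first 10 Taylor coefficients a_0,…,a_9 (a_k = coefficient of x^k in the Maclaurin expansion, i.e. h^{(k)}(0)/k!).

L = (-2 + 128·x + 512·x^2 + 768·x^3 + 384·x^4)·Dx + (1 + 2·x + 64·x^2 + 256·x^3 + 320·x^4 + 128·x^5)·Dx^2  (order 2).
h: a_k = 0, 16, 16, -1024/3, -1024, 60416/5, 195584/3, -3276800/7, -4063232, 155779072/9, …
ICs: h(0) = 0, h′(0) = 16.

f: a_k = 0, 8, 0, -128/3, 0, 2048/5, 0, -32768/7, 0, 524288/9, …
h₀=f(r): pull back L_f along r ⇒ L₀.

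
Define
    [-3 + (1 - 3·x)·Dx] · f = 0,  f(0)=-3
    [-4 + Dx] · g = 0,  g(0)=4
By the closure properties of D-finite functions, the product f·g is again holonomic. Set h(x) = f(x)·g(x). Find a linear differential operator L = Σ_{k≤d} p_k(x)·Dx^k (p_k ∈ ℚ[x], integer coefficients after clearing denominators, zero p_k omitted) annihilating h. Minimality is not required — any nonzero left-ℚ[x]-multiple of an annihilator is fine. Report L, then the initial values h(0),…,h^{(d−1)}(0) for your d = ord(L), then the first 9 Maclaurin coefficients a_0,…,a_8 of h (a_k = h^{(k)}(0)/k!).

L = (7 - 12·x) + (-1 + 3·x)·Dx  (order 1).
h: a_k = -12, -84, -348, -1172, -3644, -55172/5, -497572/15, -10453108/105, -4480196/15, …
ICs: h(0) = -12.

f: a_k = -3, -9, -27, -81, -243, -729, -2187, -6561, -19683, …
g: a_k = 4, 16, 32, 128/3, 128/3, 512/15, 1024/45, 4096/315, 2048/315, …
f·g: L₀ = L_f ⊗_s L_g, ord ≤ 1·1.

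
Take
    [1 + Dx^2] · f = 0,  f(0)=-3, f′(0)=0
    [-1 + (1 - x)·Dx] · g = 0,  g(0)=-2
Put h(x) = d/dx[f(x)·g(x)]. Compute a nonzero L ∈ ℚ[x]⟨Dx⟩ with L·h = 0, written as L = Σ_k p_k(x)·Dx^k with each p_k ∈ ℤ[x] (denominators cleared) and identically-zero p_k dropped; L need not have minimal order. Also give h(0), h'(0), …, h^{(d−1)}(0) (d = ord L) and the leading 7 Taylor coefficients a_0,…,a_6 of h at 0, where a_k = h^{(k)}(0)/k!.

L = (-1 - 2·x + x^2) + (-2 + 2·x)·Dx + (1 - 2·x + x^2)·Dx^2  (order 2).
h: a_k = 6, 6, 9, 13, 65/4, 389/20, 2723/120, …
ICs: h(0) = 6, h′(0) = 6.

f: a_k = -3, 0, 3/2, 0, -1/8, 0, 1/240, …
g: a_k = -2, -2, -2, -2, -2, -2, -2, …
L₀ := L_f ⊗_s L_g (sym. prod.), ord ≤ 2.
h=h₀': d/dx-closure on L₀ ⇒ L.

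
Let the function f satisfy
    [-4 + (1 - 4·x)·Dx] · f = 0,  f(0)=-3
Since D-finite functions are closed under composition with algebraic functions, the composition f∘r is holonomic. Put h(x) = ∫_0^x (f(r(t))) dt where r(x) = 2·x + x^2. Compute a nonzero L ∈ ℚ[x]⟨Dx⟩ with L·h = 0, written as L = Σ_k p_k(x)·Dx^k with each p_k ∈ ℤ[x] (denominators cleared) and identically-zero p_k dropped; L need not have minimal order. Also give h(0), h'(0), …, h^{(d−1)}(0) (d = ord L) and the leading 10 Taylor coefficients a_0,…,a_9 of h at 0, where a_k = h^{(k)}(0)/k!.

f: a_k = -3, -12, -48, -192, -768, -3072, -12288, -49152, -196608, -786432, …
L₀ from L_f via x↦r, Dx↦r'^{-1}Dx.
h=∫h₀ ⇒ L = L₀·Dx.
L = (8 + 8·x)·Dx + (-1 + 8·x + 4·x^2)·Dx^2  (order 2).
h: a_k = 0, -3, -12, -68, -432, -2928, -20672, -1050816/7, -1112832, -25141504/3, …
ICs: h(0) = 0, h′(0) = -3.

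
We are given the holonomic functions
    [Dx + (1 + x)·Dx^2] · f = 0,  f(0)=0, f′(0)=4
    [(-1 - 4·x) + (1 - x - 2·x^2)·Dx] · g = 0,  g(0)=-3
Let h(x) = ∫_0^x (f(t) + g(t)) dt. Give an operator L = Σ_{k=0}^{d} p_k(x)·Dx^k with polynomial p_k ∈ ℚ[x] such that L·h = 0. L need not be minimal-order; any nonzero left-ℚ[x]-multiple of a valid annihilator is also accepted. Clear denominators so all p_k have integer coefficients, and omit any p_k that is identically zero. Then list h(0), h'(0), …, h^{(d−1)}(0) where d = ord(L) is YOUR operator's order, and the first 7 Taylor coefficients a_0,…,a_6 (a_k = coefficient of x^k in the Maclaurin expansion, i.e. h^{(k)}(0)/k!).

f: a_k = 0, 4, -2, 4/3, -1, 4/5, -2/3, …
g: a_k = -3, -3, -9, -15, -33, -63, -129, …
L₀ := lclm(L_f,L_g); ord L₀ ≤ 2+1.
h=∫h₀ ⇒ L = L₀·Dx.
L = (-42 - 144·x - 144·x^2 - 96·x^3)·Dx^2 + (-28 - 172·x - 312·x^2 - 328·x^3 - 160·x^4)·Dx^3 + (7 + 14·x - 5·x^2 - 56·x^3 - 76·x^4 - 32·x^5)·Dx^4  (order 4).
h: a_k = 0, -3, 1/2, -11/3, -41/12, -34/5, -311/30, …
ICs: h(0) = 0, h′(0) = -3, h′′(0) = 1, h′′′(0) = -22.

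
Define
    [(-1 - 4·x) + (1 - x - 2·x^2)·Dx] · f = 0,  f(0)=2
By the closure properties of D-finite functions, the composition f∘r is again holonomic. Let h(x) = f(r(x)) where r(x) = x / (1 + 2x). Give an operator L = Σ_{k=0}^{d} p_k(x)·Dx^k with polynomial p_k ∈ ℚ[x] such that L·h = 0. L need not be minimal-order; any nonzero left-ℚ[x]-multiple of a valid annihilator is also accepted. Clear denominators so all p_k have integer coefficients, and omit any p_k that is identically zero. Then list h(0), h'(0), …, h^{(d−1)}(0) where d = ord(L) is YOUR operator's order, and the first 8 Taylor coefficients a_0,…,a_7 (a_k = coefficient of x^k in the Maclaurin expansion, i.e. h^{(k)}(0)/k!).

L = (-1 - 6·x) + (1 + 5·x + 6·x^2)·Dx  (order 1).
h: a_k = 2, 2, 2, -6, 18, -54, 162, -486, …
ICs: h(0) = 2.

f: a_k = 2, 2, 6, 10, 22, 42, 86, 170, …
Substitute x→r, Dx→(1/r')Dx; clear ⇒ L₀.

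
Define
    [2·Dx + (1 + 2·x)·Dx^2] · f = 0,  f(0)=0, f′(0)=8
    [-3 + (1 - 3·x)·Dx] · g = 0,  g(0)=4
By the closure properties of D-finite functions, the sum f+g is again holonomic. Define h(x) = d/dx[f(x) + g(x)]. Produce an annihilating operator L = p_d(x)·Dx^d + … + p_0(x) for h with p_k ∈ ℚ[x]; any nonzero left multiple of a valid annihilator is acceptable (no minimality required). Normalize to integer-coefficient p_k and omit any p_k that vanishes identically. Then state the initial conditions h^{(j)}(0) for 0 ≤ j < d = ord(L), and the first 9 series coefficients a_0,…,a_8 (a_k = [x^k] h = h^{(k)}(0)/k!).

f: a_k = 0, 8, -8, 32/3, -16, 128/5, -128/3, 512/7, -128, …
g: a_k = 4, 12, 36, 108, 324, 972, 2916, 8748, 26244, …
f+g: L₀ = lclm(L_f,L_g), ord ≤ 2+1.
Differentiate: ansatz ord ≤ ord L₀ ⇒ L.
L = (-78 - 36·x) + (-23 - 132·x - 72·x^2)·Dx + (4 - x - 27·x^2 - 18·x^3)·Dx^2  (order 2).
h: a_k = 20, 56, 356, 1232, 4988, 17240, 61748, 208928, 710636, …
ICs: h(0) = 20, h′(0) = 56.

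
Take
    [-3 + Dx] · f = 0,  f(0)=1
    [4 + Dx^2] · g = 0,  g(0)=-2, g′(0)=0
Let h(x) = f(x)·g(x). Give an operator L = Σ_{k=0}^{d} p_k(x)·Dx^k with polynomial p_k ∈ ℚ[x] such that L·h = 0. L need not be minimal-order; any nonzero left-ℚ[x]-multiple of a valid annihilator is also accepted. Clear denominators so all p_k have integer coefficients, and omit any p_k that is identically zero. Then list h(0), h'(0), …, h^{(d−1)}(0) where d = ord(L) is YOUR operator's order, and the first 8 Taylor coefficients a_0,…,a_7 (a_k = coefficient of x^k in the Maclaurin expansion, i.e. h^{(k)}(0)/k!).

L = 13 - 6·Dx + Dx^2  (order 2).
h: a_k = -2, -6, -5, 3, 119/12, 199/20, 407/72, 1483/840, …
ICs: h(0) = -2, h′(0) = -6.

f: a_k = 1, 3, 9/2, 9/2, 27/8, 81/40, 81/80, 243/560, …
g: a_k = -2, 0, 4, 0, -4/3, 0, 8/45, 0, …
h₀=f·g: eliminate ⇒ L₀, order ≤ 1·2.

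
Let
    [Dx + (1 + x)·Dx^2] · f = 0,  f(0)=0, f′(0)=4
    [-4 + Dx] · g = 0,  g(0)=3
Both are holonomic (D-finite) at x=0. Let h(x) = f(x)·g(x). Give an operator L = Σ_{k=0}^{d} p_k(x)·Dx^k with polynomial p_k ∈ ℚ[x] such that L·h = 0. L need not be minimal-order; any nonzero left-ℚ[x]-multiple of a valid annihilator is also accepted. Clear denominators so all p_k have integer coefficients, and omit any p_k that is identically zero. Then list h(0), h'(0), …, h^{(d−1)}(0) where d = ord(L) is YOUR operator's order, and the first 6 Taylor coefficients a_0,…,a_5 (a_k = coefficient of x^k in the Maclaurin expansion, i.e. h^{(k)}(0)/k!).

L = (12 + 16·x) + (-7 - 8·x)·Dx + (1 + x)·Dx^2  (order 2).
h: a_k = 0, 12, 42, 76, 93, 432/5, …
ICs: h(0) = 0, h′(0) = 12.

f: a_k = 0, 4, -2, 4/3, -1, 4/5, …
g: a_k = 3, 12, 24, 32, 32, 128/5, …
Sym-product of L_f,L_g gives L₀ (≤ ord 2).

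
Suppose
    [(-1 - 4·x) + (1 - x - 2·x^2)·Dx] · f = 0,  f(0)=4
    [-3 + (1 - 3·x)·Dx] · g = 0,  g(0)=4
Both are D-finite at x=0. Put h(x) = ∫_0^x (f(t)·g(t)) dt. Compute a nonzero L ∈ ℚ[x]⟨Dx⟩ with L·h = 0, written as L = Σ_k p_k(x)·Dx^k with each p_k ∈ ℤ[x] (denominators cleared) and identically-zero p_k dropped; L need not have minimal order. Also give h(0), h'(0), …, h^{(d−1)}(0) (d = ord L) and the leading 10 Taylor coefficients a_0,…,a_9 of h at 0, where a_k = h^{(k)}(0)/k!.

L = (-4 + 2·x + 18·x^2)·Dx + (1 - 4·x + x^2 + 6·x^3)·Dx^2  (order 2).
h: a_k = 0, 16, 32, 80, 200, 2576/5, 1344, 24880/7, 9500, 76912/3, …
ICs: h(0) = 0, h′(0) = 16.

f: a_k = 4, 4, 12, 20, 44, 84, 172, 340, 684, 1364, …
g: a_k = 4, 12, 36, 108, 324, 972, 2916, 8748, 26244, 78732, …
L₀ := L_f ⊗_s L_g (sym. prod.), ord ≤ 1.
h=∫₀ˣh₀: take L = L₀·Dx.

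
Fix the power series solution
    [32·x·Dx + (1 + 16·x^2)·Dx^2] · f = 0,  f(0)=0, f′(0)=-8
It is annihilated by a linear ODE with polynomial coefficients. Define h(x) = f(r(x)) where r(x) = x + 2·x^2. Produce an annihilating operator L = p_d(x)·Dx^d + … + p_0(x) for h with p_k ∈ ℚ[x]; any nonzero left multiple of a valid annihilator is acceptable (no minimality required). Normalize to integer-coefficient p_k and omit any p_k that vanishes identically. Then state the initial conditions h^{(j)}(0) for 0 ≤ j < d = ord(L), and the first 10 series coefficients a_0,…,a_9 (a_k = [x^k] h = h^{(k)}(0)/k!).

f: a_k = 0, -8, 0, 128/3, 0, -2048/5, 0, 32768/7, 0, -524288/9, …
h₀=f(r): pull back L_f along r ⇒ L₀.
L = (-4 + 32·x + 256·x^2 + 768·x^3 + 768·x^4)·Dx + (1 + 4·x + 16·x^2 + 128·x^3 + 320·x^4 + 256·x^5)·Dx^2  (order 2).
h: a_k = 0, -8, -16, 128/3, 256, 512/5, -11264/3, -81920/7, 32768, 2719744/9, …
ICs: h(0) = 0, h′(0) = -8.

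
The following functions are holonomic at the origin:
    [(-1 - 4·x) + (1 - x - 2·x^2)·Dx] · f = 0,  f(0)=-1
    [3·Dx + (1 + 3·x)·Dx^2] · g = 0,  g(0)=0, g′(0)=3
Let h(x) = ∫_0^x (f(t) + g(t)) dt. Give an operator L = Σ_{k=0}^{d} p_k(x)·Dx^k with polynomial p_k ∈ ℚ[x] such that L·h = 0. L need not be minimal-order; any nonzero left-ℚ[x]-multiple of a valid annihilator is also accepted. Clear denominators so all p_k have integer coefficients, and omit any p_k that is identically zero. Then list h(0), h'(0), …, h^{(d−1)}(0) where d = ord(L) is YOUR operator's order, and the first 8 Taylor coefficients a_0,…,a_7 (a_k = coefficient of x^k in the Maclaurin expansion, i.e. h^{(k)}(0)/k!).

L = (66 + 270·x + 576·x^2 + 336·x^3 + 288·x^4)·Dx^2 + (4 + 96·x + 492·x^2 + 832·x^3 + 696·x^4 + 480·x^5)·Dx^3 + (-3 - 19·x - 25·x^2 + 39·x^3 + 116·x^4 + 164·x^5 + 96·x^6)·Dx^4  (order 4).
h: a_k = 0, -1, 1, -5/2, 1, -25/4, 23/5, -47/2, …
ICs: h(0) = 0, h′(0) = -1, h′′(0) = 2, h′′′(0) = -15.

f: a_k = -1, -1, -3, -5, -11, -21, -43, -85, …
g: a_k = 0, 3, -9/2, 9, -81/4, 243/5, -243/2, 2187/7, …
f+g: L₀ = lclm(L_f,L_g), ord ≤ 1+2.
h=∫₀ˣh₀: take L = L₀·Dx.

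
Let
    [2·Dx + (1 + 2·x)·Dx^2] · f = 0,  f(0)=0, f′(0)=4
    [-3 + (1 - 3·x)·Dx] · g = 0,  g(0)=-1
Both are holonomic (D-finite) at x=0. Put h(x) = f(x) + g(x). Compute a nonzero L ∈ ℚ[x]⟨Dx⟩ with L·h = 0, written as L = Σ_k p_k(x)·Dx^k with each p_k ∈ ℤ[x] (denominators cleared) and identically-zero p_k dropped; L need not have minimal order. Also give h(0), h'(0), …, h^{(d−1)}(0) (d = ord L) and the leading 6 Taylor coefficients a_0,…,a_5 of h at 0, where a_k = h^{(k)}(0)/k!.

f: a_k = 0, 4, -4, 16/3, -8, 64/5, …
g: a_k = -1, -3, -9, -27, -81, -243, …
Sum ⇒ L₀ = lclm(L_f,L_g) in ℚ(x)⟨Dx⟩.
L = (-78 - 36·x)·Dx + (-23 - 132·x - 72·x^2)·Dx^2 + (4 - x - 27·x^2 - 18·x^3)·Dx^3  (order 3).
h: a_k = -1, 1, -13, -65/3, -89, -1151/5, …
ICs: h(0) = -1, h′(0) = 1, h′′(0) = -26.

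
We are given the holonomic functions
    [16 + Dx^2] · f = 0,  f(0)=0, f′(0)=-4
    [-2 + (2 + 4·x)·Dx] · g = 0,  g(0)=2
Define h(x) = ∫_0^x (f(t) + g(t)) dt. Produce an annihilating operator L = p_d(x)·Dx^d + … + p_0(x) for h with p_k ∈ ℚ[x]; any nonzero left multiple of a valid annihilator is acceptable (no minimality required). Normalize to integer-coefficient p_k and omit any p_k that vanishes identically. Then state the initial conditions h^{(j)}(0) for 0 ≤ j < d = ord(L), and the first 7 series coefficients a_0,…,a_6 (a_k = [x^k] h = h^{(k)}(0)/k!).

L = (-304 - 1024·x - 1024·x^2)·Dx + (240 + 1504·x + 3072·x^2 + 2048·x^3)·Dx^2 + (-19 - 64·x - 64·x^2)·Dx^3 + (15 + 94·x + 192·x^2 + 128·x^3)·Dx^4  (order 4).
h: a_k = 0, 2, -1, -1/3, 35/12, -1/4, -407/360, …
ICs: h(0) = 0, h′(0) = 2, h′′(0) = -2, h′′′(0) = -2.

f: a_k = 0, -4, 0, 32/3, 0, -128/15, 0, …
g: a_k = 2, 2, -1, 1, -5/4, 7/4, -21/8, …
L₀ := lclm(L_f,L_g); ord L₀ ≤ 2+1.
∫: right-multiply L₀ by Dx.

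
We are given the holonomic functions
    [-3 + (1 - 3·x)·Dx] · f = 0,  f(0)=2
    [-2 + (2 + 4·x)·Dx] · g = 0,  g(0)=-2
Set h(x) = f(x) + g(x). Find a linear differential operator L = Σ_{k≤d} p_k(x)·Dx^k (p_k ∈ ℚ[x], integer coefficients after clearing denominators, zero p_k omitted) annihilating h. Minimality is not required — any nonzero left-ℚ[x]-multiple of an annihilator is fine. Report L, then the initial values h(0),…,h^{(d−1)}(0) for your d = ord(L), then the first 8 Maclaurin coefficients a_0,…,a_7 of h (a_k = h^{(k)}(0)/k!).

L = (-42 - 54·x) + (38 + 132·x + 162·x^2)·Dx + (-4 - 14·x + 42·x^2 + 108·x^3)·Dx^2  (order 2).
h: a_k = 0, 4, 19, 53, 653/4, 1937/4, 11685/8, 34959/8, …
ICs: h(0) = 0, h′(0) = 4.

f: a_k = 2, 6, 18, 54, 162, 486, 1458, 4374, …
g: a_k = -2, -2, 1, -1, 5/4, -7/4, 21/8, -33/8, …
f+g: L₀ = lclm(L_f,L_g), ord ≤ 1+1.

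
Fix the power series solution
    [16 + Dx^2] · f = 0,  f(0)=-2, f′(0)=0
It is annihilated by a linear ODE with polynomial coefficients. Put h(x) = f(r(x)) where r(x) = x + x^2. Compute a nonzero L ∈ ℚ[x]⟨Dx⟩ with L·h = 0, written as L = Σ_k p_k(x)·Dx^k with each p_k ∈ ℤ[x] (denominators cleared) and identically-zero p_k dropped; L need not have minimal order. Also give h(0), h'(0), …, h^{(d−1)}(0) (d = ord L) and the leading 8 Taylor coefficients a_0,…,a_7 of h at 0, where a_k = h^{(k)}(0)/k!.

L = (16 + 96·x + 192·x^2 + 128·x^3) - 2·Dx + (1 + 2·x)·Dx^2  (order 2).
h: a_k = -2, 0, 16, 32, -16/3, -256/3, -5248/45, -256/15, …
ICs: h(0) = -2, h′(0) = 0.

f: a_k = -2, 0, 16, 0, -64/3, 0, 512/45, 0, …
Change of var in L_f (x↦r) gives L₀.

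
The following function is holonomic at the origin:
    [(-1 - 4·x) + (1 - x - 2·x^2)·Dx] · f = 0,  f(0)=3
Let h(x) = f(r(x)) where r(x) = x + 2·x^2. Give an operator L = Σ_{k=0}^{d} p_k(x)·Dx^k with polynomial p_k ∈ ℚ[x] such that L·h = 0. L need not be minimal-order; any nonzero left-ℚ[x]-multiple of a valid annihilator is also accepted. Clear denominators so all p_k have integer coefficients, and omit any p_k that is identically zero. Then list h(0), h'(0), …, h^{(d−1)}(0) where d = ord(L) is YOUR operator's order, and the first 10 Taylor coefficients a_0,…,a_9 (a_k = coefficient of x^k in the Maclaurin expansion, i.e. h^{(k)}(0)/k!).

f: a_k = 3, 3, 9, 15, 33, 63, 129, 255, 513, 1023, …
L₀ from L_f via x↦r, Dx↦r'^{-1}Dx.
L = (1 + 8·x + 24·x^2 + 32·x^3) + (-1 + x + 4·x^2 + 8·x^3 + 8·x^4)·Dx  (order 1).
h: a_k = 3, 3, 15, 51, 159, 507, 1671, 5379, 17391, 56331, …
ICs: h(0) = 3.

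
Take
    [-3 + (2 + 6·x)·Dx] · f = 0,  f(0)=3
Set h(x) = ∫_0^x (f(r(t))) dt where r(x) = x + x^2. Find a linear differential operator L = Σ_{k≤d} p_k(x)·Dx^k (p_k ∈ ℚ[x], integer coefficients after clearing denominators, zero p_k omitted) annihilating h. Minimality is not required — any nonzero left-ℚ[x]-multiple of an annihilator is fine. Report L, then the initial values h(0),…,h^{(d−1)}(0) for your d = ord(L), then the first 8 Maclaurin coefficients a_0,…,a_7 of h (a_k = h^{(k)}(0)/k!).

f: a_k = 3, 9/2, -27/8, 81/16, -1215/128, 5103/256, -45927/1024, 216513/2048, …
Substitute x→r, Dx→(1/r')Dx; clear ⇒ L₀.
∫: right-multiply L₀ by Dx.
L = (-3 - 6·x)·Dx + (2 + 6·x + 6·x^2)·Dx^2  (order 2).
h: a_k = 0, 3, 9/4, 3/8, -27/64, 297/640, -243/512, 2997/7168, …
ICs: h(0) = 0, h′(0) = 3.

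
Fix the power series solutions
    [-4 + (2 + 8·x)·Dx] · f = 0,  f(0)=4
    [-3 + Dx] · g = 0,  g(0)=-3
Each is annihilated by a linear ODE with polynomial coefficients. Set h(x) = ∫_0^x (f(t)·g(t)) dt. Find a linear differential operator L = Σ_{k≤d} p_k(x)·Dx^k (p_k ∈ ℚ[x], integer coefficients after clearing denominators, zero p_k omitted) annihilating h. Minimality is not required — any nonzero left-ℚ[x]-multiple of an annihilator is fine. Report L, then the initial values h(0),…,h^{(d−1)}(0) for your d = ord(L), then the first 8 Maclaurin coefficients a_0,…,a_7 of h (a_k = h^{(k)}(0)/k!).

f: a_k = 4, 8, -8, 16, -40, 112, -336, 1056, …
g: a_k = -3, -9, -27/2, -27/2, -81/8, -243/40, -243/80, -729/560, …
Product ⇒ symmetric product L₀, ord ≤ 1.
h=∫₀ˣh₀: take L = L₀·Dx.
L = (-5 - 12·x)·Dx + (1 + 4·x)·Dx^2  (order 2).
h: a_k = 0, -12, -30, -34, -69/2, -129/10, -631/20, 1377/28, …
ICs: h(0) = 0, h′(0) = -12.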